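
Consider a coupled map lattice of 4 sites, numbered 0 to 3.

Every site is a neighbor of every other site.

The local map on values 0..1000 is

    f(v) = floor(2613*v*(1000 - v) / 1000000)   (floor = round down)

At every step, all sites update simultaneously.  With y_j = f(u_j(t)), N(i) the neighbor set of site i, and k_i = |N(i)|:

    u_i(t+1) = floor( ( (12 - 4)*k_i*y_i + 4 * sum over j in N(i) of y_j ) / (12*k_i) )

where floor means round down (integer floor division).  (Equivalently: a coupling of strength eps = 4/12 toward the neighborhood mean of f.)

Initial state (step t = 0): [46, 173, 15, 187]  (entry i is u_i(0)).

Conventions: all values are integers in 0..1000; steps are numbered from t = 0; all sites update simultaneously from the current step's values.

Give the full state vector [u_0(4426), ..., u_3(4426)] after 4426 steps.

Answer: [616, 616, 616, 616]
Key observation: The state at step 8, [616, 616, 616, 616], reappears at step 10: the system is in a cycle of period 2 from step 8 on.  Therefore the state at step 4426 equals the state at step 8 + ((4426 - 8) mod 2) = 8, which is [616, 616, 616, 616].

Derivation:
t=0: [46, 173, 15, 187]
t=1: [165, 309, 123, 323]
t=2: [396, 506, 352, 513]
t=3: [627, 643, 611, 642]
t=4: [609, 602, 615, 603]
t=5: [622, 624, 620, 624]
t=6: [613, 613, 614, 613]
t=7: [619, 619, 619, 619]
t=8: [616, 616, 616, 616]
t=9: [618, 618, 618, 618]
t=10: [616, 616, 616, 616]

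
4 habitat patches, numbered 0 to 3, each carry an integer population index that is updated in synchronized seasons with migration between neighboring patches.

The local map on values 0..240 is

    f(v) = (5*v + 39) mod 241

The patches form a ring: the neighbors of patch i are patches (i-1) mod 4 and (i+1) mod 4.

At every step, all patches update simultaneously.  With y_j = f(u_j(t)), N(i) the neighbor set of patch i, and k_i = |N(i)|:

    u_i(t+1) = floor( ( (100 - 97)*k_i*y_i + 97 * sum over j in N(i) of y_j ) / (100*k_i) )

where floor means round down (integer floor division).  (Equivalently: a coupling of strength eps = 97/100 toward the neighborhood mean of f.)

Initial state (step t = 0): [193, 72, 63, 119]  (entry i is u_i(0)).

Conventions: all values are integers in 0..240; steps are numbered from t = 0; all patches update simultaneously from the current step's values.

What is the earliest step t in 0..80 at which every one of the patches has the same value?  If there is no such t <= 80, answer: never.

Answer: 6
Key observation: Synchronization is absorbing here: once all patches are equal they stay equal, and step 6 is the first all-equal step.

Derivation:
t=0: [193, 72, 63, 119]  (not all equal)
t=1: [151, 78, 153, 78]  (not all equal)
t=2: [184, 79, 184, 79]  (not all equal)
t=3: [194, 234, 194, 234]  (not all equal)
t=4: [5, 43, 5, 43]  (not all equal)
t=5: [14, 62, 14, 62]  (not all equal)
t=6: [108, 108, 108, 108]  (all equal)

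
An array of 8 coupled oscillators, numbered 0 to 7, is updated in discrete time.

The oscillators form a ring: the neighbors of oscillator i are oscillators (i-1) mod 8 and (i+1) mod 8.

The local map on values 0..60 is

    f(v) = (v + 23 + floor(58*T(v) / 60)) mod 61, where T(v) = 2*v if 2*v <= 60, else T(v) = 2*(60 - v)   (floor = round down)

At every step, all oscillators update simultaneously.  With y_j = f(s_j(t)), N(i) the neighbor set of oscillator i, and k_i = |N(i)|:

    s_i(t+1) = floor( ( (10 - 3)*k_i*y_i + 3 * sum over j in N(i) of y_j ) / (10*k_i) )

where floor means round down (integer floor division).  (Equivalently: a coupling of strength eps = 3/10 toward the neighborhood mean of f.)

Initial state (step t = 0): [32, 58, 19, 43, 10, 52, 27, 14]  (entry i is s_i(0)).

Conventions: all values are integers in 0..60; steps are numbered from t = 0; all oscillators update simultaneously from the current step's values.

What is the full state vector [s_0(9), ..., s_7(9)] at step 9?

Answer: [40, 40, 40, 39, 39, 39, 39, 40]

Derivation:
t=0: [32, 58, 19, 43, 10, 52, 27, 14]
t=1: [37, 25, 20, 36, 46, 34, 33, 15]
t=2: [36, 33, 25, 39, 38, 44, 40, 17]
t=3: [39, 44, 37, 40, 40, 37, 35, 20]
t=4: [37, 37, 41, 40, 40, 42, 40, 26]
t=5: [42, 42, 39, 39, 39, 38, 39, 39]
t=6: [38, 38, 40, 41, 41, 41, 41, 40]
t=7: [41, 41, 40, 39, 39, 39, 39, 40]
t=8: [39, 39, 40, 40, 41, 41, 40, 40]
t=9: [40, 40, 40, 39, 39, 39, 39, 40]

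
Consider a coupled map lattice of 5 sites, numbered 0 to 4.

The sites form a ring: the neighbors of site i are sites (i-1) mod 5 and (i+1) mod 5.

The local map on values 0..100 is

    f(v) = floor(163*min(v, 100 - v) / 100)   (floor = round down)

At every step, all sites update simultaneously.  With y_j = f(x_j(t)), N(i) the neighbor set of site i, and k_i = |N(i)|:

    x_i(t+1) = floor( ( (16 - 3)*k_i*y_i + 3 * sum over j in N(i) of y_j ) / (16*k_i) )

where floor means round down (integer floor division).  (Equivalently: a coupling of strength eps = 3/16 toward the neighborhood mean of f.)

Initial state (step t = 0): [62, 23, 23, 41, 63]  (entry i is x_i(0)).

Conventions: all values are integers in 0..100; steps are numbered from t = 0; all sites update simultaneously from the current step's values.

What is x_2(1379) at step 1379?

Answer: x_2(1379) = 50
Key observation: The state at step 16, [47, 74, 68, 74, 47], reappears at step 22: the system is in a cycle of period 6 from step 16 on.  Therefore the state at step 1379 equals the state at step 16 + ((1379 - 16) mod 6) = 17, which is [72, 46, 50, 46, 72].

Derivation:
t=0: [62, 23, 23, 41, 63]
t=1: [58, 39, 39, 62, 60]
t=2: [67, 63, 62, 61, 64]
t=3: [54, 59, 61, 62, 58]
t=4: [72, 66, 63, 61, 67]
t=5: [46, 54, 59, 61, 53]
t=6: [74, 73, 66, 64, 74]
t=7: [42, 44, 54, 56, 43]
t=8: [68, 71, 73, 71, 69]
t=9: [51, 47, 44, 47, 49]
t=10: [78, 75, 71, 75, 78]
t=11: [35, 40, 45, 40, 35]
t=12: [57, 65, 71, 65, 57]
t=13: [68, 57, 48, 57, 68]
t=14: [53, 69, 76, 69, 53]
t=15: [73, 51, 41, 51, 73]
t=16: [47, 74, 68, 74, 47]
t=17: [72, 46, 50, 46, 72]
t=18: [47, 71, 79, 71, 47]
t=19: [73, 48, 36, 48, 73]
t=20: [47, 72, 61, 72, 47]
t=21: [73, 49, 59, 49, 73]
t=22: [47, 74, 68, 74, 47]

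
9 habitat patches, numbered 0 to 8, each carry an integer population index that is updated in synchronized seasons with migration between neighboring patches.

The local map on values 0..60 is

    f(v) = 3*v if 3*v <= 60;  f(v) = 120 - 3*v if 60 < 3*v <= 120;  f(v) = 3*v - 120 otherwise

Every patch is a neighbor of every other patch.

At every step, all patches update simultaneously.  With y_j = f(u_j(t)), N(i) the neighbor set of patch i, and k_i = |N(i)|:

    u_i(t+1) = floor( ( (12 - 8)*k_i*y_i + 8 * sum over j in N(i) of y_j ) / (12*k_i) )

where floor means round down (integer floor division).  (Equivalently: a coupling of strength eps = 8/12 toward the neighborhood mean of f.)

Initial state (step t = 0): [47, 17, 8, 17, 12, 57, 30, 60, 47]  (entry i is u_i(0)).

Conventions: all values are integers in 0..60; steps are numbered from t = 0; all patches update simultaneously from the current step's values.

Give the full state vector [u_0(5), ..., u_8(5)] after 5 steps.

Simulating step by step:
t=0: [47, 17, 8, 17, 12, 57, 30, 60, 47]
t=1: [34, 41, 34, 41, 37, 41, 36, 43, 34]
t=2: [12, 8, 12, 8, 10, 8, 10, 10, 12]
t=3: [31, 28, 31, 28, 30, 28, 30, 30, 31]
t=4: [30, 32, 30, 32, 30, 32, 30, 30, 30]
t=5: [28, 27, 28, 27, 28, 27, 28, 28, 28]

Answer: [28, 27, 28, 27, 28, 27, 28, 28, 28]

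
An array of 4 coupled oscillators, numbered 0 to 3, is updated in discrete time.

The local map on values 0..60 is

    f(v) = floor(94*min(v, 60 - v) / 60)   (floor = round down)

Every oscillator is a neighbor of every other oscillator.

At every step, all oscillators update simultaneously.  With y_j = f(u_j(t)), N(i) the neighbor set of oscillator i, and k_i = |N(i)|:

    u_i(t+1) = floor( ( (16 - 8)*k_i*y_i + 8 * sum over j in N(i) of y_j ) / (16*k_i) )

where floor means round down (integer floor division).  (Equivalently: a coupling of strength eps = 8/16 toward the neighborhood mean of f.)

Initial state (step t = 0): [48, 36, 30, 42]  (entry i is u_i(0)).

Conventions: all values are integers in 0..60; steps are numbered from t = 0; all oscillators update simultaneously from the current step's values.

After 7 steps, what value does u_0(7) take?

Answer: u_0(7) = 42

Derivation:
t=0: [48, 36, 30, 42]
t=1: [27, 34, 37, 31]
t=2: [41, 40, 39, 42]
t=3: [29, 30, 30, 29]
t=4: [45, 46, 46, 45]
t=5: [22, 21, 21, 22]
t=6: [33, 32, 32, 33]
t=7: [42, 42, 42, 42]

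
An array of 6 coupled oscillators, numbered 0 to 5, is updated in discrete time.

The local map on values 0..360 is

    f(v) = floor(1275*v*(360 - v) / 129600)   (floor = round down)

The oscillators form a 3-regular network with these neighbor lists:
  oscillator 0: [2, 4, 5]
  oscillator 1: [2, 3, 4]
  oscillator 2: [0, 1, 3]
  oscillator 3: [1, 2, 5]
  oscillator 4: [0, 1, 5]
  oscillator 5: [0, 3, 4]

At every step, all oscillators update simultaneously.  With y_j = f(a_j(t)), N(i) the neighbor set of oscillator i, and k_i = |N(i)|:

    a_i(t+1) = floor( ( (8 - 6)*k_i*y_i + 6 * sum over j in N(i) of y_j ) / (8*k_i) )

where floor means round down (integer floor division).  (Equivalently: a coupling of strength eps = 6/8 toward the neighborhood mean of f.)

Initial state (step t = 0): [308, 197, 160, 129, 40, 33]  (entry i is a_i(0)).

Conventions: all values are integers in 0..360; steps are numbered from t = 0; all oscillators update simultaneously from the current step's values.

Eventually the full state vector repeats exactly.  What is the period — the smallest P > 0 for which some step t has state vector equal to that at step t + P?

Answer: 4
Key observation: The state at step 14, [318, 318, 318, 318, 318, 318], reappears at step 18 — and no state repeats earlier — so the cycle the system enters has period 4.

Derivation:
t=0: [308, 197, 160, 129, 40, 33]
t=1: [175, 261, 269, 257, 175, 170]
t=2: [298, 268, 268, 267, 301, 303]
t=3: [191, 225, 227, 224, 191, 192]
t=4: [312, 302, 302, 302, 312, 312]
t=5: [153, 165, 165, 165, 153, 153]
t=6: [312, 314, 314, 314, 312, 312]
t=7: [145, 143, 143, 143, 145, 145]
t=8: [305, 305, 305, 305, 305, 305]
t=9: [165, 165, 165, 165, 165, 165]
t=10: [316, 316, 316, 316, 316, 316]
t=11: [136, 136, 136, 136, 136, 136]
t=12: [299, 299, 299, 299, 299, 299]
t=13: [179, 179, 179, 179, 179, 179]
t=14: [318, 318, 318, 318, 318, 318]
t=15: [131, 131, 131, 131, 131, 131]
t=16: [295, 295, 295, 295, 295, 295]
t=17: [188, 188, 188, 188, 188, 188]
t=18: [318, 318, 318, 318, 318, 318]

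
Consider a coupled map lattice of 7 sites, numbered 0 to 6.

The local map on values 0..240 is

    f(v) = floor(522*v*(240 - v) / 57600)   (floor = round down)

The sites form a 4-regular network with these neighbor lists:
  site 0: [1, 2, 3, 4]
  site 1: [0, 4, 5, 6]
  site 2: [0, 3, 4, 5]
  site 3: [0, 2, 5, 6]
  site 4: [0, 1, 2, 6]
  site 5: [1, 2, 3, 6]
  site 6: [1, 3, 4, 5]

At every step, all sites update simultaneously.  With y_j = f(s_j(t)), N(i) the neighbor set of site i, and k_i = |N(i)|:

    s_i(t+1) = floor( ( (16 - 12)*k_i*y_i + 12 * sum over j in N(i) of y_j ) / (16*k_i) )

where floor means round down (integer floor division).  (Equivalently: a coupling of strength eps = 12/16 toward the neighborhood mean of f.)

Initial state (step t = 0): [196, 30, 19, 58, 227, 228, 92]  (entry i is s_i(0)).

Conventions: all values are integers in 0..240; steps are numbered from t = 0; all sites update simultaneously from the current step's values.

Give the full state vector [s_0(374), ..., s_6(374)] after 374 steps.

Simulating step by step:
t=0: [196, 30, 19, 58, 227, 228, 92]
t=1: [60, 61, 51, 73, 62, 64, 68]
t=2: [98, 100, 98, 100, 97, 100, 103]
t=3: [125, 126, 125, 126, 125, 126, 126]
t=4: [130, 130, 130, 130, 130, 130, 130]
t=5: [129, 129, 129, 129, 129, 129, 129]
t=6: [129, 129, 129, 129, 129, 129, 129]

Answer: [129, 129, 129, 129, 129, 129, 129]
Key observation: The state at step 5, [129, 129, 129, 129, 129, 129, 129], reappears at step 6: the system is in a cycle of period 1 from step 5 on.  Therefore the state at step 374 equals the state at step 5 + ((374 - 5) mod 1) = 5, which is [129, 129, 129, 129, 129, 129, 129].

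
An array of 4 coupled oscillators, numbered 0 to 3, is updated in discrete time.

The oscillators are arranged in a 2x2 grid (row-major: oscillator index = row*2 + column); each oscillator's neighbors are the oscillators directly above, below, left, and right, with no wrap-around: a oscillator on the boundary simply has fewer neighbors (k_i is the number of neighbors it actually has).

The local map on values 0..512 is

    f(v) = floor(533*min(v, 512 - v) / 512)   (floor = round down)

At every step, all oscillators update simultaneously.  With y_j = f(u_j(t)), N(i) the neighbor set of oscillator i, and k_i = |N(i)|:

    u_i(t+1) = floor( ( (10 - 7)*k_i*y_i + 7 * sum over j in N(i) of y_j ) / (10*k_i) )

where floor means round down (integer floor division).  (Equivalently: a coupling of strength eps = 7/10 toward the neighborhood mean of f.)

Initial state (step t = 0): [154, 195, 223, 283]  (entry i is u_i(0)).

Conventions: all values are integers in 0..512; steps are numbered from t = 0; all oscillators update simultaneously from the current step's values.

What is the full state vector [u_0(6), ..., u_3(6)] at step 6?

Answer: [248, 248, 248, 248]

Derivation:
t=0: [154, 195, 223, 283]
t=1: [199, 199, 208, 223]
t=2: [210, 215, 218, 217]
t=3: [222, 221, 222, 224]
t=4: [230, 231, 231, 231]
t=5: [239, 239, 239, 240]
t=6: [248, 248, 248, 248]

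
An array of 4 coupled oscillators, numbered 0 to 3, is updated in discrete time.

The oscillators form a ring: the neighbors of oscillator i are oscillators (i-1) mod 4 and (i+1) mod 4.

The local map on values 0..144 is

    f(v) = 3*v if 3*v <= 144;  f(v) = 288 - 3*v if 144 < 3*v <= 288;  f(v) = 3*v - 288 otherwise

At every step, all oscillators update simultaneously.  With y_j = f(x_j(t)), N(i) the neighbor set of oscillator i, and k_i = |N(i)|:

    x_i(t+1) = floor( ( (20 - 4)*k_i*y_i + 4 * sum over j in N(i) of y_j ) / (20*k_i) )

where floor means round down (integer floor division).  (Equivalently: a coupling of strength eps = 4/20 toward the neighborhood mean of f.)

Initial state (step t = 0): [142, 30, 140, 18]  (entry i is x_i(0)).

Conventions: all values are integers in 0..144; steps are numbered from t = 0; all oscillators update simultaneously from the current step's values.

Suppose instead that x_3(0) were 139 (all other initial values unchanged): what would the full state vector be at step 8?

Simulating step by step:
t=0: [142, 30, 140, 139]
t=1: [132, 99, 127, 130]
t=2: [97, 27, 85, 101]
t=3: [12, 68, 36, 15]
t=4: [41, 81, 99, 50]
t=5: [116, 49, 25, 123]
t=6: [70, 126, 82, 78]
t=7: [76, 84, 48, 55]
t=8: [63, 49, 131, 118]

Answer: [63, 49, 131, 118]
Key observation: This trace re-runs the system from the modified initial state.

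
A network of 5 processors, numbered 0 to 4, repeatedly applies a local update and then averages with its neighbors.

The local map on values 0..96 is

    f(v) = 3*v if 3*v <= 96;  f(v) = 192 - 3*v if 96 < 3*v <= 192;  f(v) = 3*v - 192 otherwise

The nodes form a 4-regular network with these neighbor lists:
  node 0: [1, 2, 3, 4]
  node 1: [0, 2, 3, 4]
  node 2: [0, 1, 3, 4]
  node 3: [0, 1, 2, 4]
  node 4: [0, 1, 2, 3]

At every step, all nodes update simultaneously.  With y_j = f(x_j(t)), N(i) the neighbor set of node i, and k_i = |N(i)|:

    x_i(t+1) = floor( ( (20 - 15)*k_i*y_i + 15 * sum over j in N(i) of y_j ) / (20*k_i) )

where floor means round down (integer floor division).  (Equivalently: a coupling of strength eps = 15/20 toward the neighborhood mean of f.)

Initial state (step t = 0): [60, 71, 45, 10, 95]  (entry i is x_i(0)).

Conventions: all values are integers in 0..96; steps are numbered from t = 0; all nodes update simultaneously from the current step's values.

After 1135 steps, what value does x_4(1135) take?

Answer: x_4(1135) = 60
Key observation: The state at step 4, [12, 12, 12, 12, 12], reappears at step 8: the system is in a cycle of period 4 from step 4 on.  Therefore the state at step 1135 equals the state at step 4 + ((1135 - 4) mod 4) = 7, which is [60, 60, 60, 60, 60].

Derivation:
t=0: [60, 71, 45, 10, 95]
t=1: [40, 41, 43, 41, 45]
t=2: [66, 66, 65, 66, 65]
t=3: [4, 4, 4, 4, 4]
t=4: [12, 12, 12, 12, 12]
t=5: [36, 36, 36, 36, 36]
t=6: [84, 84, 84, 84, 84]
t=7: [60, 60, 60, 60, 60]
t=8: [12, 12, 12, 12, 12]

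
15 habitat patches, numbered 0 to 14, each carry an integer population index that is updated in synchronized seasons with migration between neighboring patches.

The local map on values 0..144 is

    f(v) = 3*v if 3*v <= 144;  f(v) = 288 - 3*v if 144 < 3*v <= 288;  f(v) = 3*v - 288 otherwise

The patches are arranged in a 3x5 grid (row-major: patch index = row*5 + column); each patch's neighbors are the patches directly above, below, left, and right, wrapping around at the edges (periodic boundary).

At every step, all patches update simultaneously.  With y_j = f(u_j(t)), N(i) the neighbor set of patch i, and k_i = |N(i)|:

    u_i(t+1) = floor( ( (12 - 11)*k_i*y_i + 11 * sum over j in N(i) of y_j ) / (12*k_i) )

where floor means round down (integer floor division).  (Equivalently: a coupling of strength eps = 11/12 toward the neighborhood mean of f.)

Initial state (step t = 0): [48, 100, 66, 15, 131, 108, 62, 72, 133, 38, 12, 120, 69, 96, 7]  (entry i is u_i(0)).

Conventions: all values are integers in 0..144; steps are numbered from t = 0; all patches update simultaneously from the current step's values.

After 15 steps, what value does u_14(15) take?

Answer: u_14(15) = 51

Derivation:
t=0: [48, 100, 66, 15, 131, 108, 62, 72, 133, 38, 12, 120, 69, 96, 7]
t=1: [55, 94, 55, 73, 83, 93, 52, 94, 62, 72, 65, 58, 60, 59, 60]
t=2: [43, 113, 53, 91, 88, 97, 41, 107, 67, 65, 88, 87, 90, 97, 81]
t=3: [34, 97, 37, 56, 66, 84, 36, 84, 40, 44, 48, 51, 45, 38, 36]
t=4: [71, 104, 76, 109, 113, 114, 57, 111, 102, 92, 99, 100, 102, 120, 119]
t=5: [37, 62, 33, 49, 48, 53, 40, 52, 40, 45, 48, 39, 44, 39, 38]
t=6: [128, 110, 124, 121, 126, 127, 120, 118, 130, 127, 119, 123, 117, 125, 133]
t=7: [75, 79, 63, 89, 93, 83, 70, 79, 82, 98, 93, 63, 78, 87, 86]
t=8: [30, 81, 48, 42, 28, 39, 61, 66, 27, 28, 53, 52, 67, 35, 14]
t=9: [93, 111, 91, 105, 85, 103, 96, 103, 99, 81, 98, 94, 115, 85, 95]
t=10: [24, 10, 35, 22, 22, 15, 21, 20, 29, 18, 9, 25, 21, 24, 27]
t=11: [44, 74, 58, 81, 68, 53, 53, 77, 65, 68, 64, 48, 76, 74, 56]
t=12: [96, 124, 61, 85, 94, 111, 101, 95, 65, 104, 128, 92, 92, 78, 85]
t=13: [52, 37, 39, 61, 21, 34, 34, 51, 33, 42, 28, 48, 40, 43, 44]
t=14: [93, 122, 117, 102, 118, 110, 121, 111, 121, 101, 123, 107, 130, 115, 103]
t=15: [61, 47, 60, 61, 19, 44, 51, 75, 37, 48, 30, 79, 53, 54, 51]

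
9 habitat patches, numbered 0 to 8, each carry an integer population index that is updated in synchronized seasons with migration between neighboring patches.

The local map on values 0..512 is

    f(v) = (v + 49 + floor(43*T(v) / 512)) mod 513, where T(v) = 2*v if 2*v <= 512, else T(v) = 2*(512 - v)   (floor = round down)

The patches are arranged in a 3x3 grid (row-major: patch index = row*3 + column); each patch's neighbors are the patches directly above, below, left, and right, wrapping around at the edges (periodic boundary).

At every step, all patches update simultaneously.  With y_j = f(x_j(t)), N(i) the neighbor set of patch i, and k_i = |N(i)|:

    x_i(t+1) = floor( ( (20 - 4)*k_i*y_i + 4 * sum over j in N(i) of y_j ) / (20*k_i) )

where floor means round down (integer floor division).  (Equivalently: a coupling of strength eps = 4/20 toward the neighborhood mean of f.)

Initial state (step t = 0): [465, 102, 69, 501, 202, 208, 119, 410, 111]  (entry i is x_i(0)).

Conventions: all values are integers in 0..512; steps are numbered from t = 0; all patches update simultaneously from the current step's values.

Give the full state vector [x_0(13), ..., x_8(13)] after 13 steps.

Simulating step by step:
t=0: [465, 102, 69, 501, 202, 208, 119, 410, 111]
t=1: [32, 179, 135, 68, 275, 264, 184, 421, 196]
t=2: [111, 263, 213, 155, 351, 331, 259, 446, 287]
t=3: [203, 352, 303, 252, 416, 394, 344, 479, 376]
t=4: [307, 400, 390, 356, 447, 452, 391, 104, 422]
t=5: [402, 449, 459, 438, 483, 502, 441, 231, 468]
t=6: [450, 447, 53, 450, 86, 58, 465, 306, 51]
t=7: [463, 462, 149, 446, 195, 136, 82, 349, 117]
t=8: [49, 51, 198, 436, 278, 225, 171, 370, 197]
t=9: [141, 146, 264, 449, 360, 319, 264, 403, 287]
t=10: [242, 248, 343, 476, 427, 403, 361, 445, 377]
t=11: [325, 357, 415, 100, 458, 444, 413, 489, 449]
t=12: [401, 391, 476, 201, 58, 461, 437, 93, 480]
t=13: [437, 405, 62, 280, 138, 25, 444, 180, 50]

Answer: [437, 405, 62, 280, 138, 25, 444, 180, 50]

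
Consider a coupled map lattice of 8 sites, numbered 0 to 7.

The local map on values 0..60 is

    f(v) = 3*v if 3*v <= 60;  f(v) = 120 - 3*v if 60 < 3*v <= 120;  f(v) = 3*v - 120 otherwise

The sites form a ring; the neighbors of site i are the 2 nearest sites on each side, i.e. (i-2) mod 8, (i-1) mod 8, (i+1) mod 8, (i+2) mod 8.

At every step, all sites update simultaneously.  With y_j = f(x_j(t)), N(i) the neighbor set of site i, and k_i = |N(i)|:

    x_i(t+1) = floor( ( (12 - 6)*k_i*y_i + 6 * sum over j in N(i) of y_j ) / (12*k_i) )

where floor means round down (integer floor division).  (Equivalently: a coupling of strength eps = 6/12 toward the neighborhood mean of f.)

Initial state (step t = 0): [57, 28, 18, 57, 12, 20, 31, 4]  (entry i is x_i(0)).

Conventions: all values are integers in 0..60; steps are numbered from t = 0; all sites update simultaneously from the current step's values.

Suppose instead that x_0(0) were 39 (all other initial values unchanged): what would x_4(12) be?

Simulating step by step:
t=0: [39, 28, 18, 57, 12, 20, 31, 4]
t=1: [17, 33, 42, 48, 42, 45, 27, 21]
t=2: [40, 27, 15, 18, 13, 23, 35, 44]
t=3: [13, 33, 39, 48, 40, 40, 20, 19]
t=4: [37, 25, 12, 15, 10, 17, 42, 43]
t=5: [16, 34, 34, 42, 32, 36, 15, 18]
t=6: [40, 24, 21, 12, 22, 22, 39, 42]
t=7: [14, 36, 45, 44, 45, 39, 15, 16]
t=8: [36, 20, 17, 11, 16, 16, 36, 36]
t=9: [22, 43, 44, 42, 42, 37, 21, 22]
t=10: [43, 20, 15, 7, 13, 19, 43, 43]
t=11: [19, 40, 38, 35, 36, 38, 18, 21]
t=12: [43, 16, 13, 10, 16, 20, 43, 43]

Answer: x_4(12) = 16
Key observation: This trace re-runs the system from the modified initial state.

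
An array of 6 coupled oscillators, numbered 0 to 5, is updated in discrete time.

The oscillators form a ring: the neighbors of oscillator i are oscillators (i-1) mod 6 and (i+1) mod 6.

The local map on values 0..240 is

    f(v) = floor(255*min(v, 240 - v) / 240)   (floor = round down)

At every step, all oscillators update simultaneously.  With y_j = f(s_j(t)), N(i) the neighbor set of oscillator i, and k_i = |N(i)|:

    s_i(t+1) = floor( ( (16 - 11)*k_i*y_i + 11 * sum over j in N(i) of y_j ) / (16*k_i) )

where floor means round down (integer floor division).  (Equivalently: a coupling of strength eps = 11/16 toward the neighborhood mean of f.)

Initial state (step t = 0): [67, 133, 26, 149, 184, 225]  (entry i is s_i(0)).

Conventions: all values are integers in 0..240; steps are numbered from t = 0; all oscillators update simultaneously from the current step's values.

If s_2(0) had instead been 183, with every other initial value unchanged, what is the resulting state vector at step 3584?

Answer: [121, 121, 121, 121, 121, 121]
Key observation: The state at step 12, [121, 121, 121, 121, 121, 121], reappears at step 14: the system is in a cycle of period 2 from step 12 on.  Therefore the state at step 3584 equals the state at step 12 + ((3584 - 12) mod 2) = 12, which is [121, 121, 121, 121, 121, 121].

Derivation:
t=0: [67, 133, 183, 149, 184, 225]
t=1: [66, 80, 90, 70, 56, 49]
t=2: [68, 83, 84, 76, 61, 60]
t=3: [74, 82, 85, 77, 69, 66]
t=4: [78, 84, 85, 81, 74, 73]
t=5: [82, 86, 88, 84, 80, 79]
t=6: [87, 90, 90, 89, 85, 85]
t=7: [92, 93, 94, 92, 91, 90]
t=8: [96, 98, 97, 97, 96, 96]
t=9: [102, 102, 103, 102, 102, 102]
t=10: [108, 108, 108, 108, 108, 108]
t=11: [114, 114, 114, 114, 114, 114]
t=12: [121, 121, 121, 121, 121, 121]
t=13: [126, 126, 126, 126, 126, 126]
t=14: [121, 121, 121, 121, 121, 121]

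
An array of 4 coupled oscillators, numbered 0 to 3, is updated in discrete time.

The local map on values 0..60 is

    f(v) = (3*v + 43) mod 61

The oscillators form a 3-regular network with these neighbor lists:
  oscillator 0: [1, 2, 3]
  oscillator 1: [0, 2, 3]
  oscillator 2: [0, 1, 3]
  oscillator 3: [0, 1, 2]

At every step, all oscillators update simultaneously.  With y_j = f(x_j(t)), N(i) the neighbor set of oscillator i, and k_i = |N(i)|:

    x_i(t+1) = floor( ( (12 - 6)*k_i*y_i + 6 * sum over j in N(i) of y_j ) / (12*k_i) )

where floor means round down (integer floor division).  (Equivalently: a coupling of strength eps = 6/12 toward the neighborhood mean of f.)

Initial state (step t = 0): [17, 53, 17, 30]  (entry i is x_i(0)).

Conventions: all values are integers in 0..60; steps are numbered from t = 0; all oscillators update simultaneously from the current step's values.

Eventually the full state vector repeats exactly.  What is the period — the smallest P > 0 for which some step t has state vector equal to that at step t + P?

Answer: 10
Key observation: The state at step 1, [27, 22, 27, 19], reappears at step 11 — and no state repeats earlier — so the cycle the system enters has period 10.

Derivation:
t=0: [17, 53, 17, 30]
t=1: [27, 22, 27, 19]
t=2: [15, 31, 15, 28]
t=3: [21, 16, 21, 13]
t=4: [38, 33, 38, 30]
t=5: [28, 23, 28, 20]
t=6: [18, 34, 18, 31]
t=7: [30, 25, 30, 22]
t=8: [24, 40, 24, 37]
t=9: [48, 43, 48, 40]
t=10: [17, 33, 17, 30]
t=11: [27, 22, 27, 19]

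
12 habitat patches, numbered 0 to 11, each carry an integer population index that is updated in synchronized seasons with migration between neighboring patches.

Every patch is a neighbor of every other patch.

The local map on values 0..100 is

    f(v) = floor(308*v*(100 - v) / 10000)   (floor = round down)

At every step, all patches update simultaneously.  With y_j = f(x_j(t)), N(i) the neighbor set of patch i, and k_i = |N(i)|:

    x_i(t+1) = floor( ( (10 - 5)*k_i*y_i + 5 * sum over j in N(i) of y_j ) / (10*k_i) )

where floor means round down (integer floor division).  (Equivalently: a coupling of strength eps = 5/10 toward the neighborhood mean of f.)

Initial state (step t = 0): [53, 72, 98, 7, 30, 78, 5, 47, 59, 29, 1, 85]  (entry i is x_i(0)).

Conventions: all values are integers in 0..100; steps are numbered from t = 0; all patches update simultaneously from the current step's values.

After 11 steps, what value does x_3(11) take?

Answer: x_3(11) = 63

Derivation:
t=0: [53, 72, 98, 7, 30, 78, 5, 47, 59, 29, 1, 85]
t=1: [59, 53, 27, 34, 54, 48, 31, 59, 58, 53, 26, 42]
t=2: [72, 73, 66, 70, 73, 73, 68, 72, 72, 73, 65, 72]
t=3: [62, 61, 65, 63, 61, 61, 64, 62, 62, 61, 66, 62]
t=4: [71, 72, 70, 71, 72, 72, 70, 71, 71, 72, 70, 71]
t=5: [62, 62, 63, 62, 62, 62, 63, 62, 62, 62, 63, 62]
t=6: [71, 71, 71, 71, 71, 71, 71, 71, 71, 71, 71, 71]
t=7: [63, 63, 63, 63, 63, 63, 63, 63, 63, 63, 63, 63]
t=8: [71, 71, 71, 71, 71, 71, 71, 71, 71, 71, 71, 71]
t=9: [63, 63, 63, 63, 63, 63, 63, 63, 63, 63, 63, 63]
t=10: [71, 71, 71, 71, 71, 71, 71, 71, 71, 71, 71, 71]
t=11: [63, 63, 63, 63, 63, 63, 63, 63, 63, 63, 63, 63]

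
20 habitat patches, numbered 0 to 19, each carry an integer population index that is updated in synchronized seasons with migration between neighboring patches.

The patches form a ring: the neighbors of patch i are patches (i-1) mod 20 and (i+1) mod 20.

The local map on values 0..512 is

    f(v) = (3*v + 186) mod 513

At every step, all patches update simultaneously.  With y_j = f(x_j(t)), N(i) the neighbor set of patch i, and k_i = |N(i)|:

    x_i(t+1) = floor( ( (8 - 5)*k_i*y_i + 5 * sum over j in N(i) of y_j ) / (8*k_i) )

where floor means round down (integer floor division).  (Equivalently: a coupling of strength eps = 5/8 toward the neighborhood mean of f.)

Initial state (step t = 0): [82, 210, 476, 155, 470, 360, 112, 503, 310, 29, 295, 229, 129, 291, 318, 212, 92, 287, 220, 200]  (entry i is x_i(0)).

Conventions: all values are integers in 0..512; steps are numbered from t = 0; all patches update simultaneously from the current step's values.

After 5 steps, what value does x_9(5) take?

Simulating step by step:
t=0: [82, 210, 476, 155, 470, 360, 112, 503, 310, 29, 295, 229, 129, 291, 318, 212, 92, 287, 220, 200]
t=1: [342, 272, 165, 93, 139, 110, 127, 89, 167, 144, 214, 167, 145, 66, 149, 295, 276, 256, 216, 341]
t=2: [279, 294, 361, 255, 180, 46, 162, 241, 239, 192, 205, 197, 214, 215, 179, 210, 339, 422, 315, 227]
t=3: [315, 251, 241, 306, 318, 237, 284, 320, 347, 305, 268, 287, 300, 283, 272, 234, 294, 247, 283, 324]
t=4: [213, 316, 306, 188, 187, 183, 162, 111, 136, 240, 208, 175, 31, 174, 303, 306, 262, 171, 174, 85]
t=5: [288, 162, 137, 186, 231, 206, 130, 77, 155, 265, 296, 254, 227, 181, 111, 194, 254, 274, 269, 323]

Answer: x_9(5) = 265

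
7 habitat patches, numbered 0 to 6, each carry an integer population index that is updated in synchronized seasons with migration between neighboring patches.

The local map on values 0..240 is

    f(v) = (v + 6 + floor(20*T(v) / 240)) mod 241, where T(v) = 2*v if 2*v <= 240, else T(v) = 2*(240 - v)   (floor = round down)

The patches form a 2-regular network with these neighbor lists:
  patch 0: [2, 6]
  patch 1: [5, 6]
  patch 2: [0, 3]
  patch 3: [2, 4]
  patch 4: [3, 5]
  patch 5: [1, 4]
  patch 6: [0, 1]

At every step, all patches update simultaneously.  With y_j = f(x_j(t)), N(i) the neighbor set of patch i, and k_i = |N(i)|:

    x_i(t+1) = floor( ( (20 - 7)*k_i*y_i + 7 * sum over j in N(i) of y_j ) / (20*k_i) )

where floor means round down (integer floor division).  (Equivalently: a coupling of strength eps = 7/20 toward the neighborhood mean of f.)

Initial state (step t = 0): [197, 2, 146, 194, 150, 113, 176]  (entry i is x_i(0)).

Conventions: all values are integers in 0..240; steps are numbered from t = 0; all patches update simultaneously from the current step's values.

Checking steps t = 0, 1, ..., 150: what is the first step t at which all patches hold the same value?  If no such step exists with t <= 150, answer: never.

Simulating step by step:
t=0: [197, 2, 146, 194, 150, 113, 176]  (not all equal)
t=1: [199, 62, 181, 193, 171, 120, 162]  (not all equal)
t=2: [203, 107, 200, 201, 183, 141, 168]  (not all equal)
t=3: [209, 145, 212, 210, 194, 163, 181]  (not all equal)
t=4: [216, 173, 221, 218, 204, 182, 194]  (not all equal)
t=5: [223, 194, 228, 225, 214, 199, 207]  (not all equal)
t=6: [229, 209, 234, 231, 223, 212, 218]  (not all equal)
t=7: [193, 221, 82, 195, 230, 223, 227]  (not all equal)
t=8: [192, 231, 138, 194, 230, 231, 229]  (not all equal)
t=9: [203, 237, 176, 204, 231, 237, 231]  (not all equal)
t=10: [215, 43, 200, 215, 192, 43, 192]  (not all equal)
t=11: [219, 82, 216, 219, 183, 82, 183]  (not all equal)
t=12: [222, 117, 226, 222, 186, 117, 186]  (not all equal)
t=13: [226, 152, 232, 226, 195, 152, 195]  (not all equal)
t=14: [230, 178, 237, 230, 206, 178, 206]  (not all equal)
t=15: [192, 198, 84, 192, 216, 198, 216]  (not all equal)
t=16: [191, 213, 139, 191, 219, 213, 219]  (not all equal)
t=17: [201, 223, 176, 201, 223, 223, 223]  (not all equal)
t=18: [212, 231, 199, 212, 227, 231, 227]  (not all equal)
t=19: [222, 237, 214, 222, 233, 237, 233]  (not all equal)
t=20: [231, 43, 226, 231, 196, 43, 196]  (not all equal)
t=21: [232, 82, 235, 232, 187, 82, 187]  (not all equal)
t=22: [190, 118, 83, 190, 190, 118, 190]  (not all equal)
t=23: [186, 153, 137, 186, 193, 153, 193]  (not all equal)
t=24: [194, 178, 174, 194, 199, 178, 199]  (not all equal)
t=25: [204, 196, 196, 204, 207, 196, 207]  (not all equal)
t=26: [215, 210, 211, 215, 216, 210, 216]  (not all equal)
t=27: [224, 221, 222, 224, 224, 221, 224]  (not all equal)
t=28: [231, 230, 231, 231, 231, 230, 231]  (not all equal)
t=29: [238, 237, 238, 238, 237, 237, 237]  (not all equal)
t=30: [2, 2, 3, 2, 2, 2, 2]  (not all equal)
t=31: [8, 8, 8, 8, 8, 8, 8]  (all equal)

Answer: 31
Key observation: Synchronization is absorbing here: once all patches are equal they stay equal, and step 31 is the first all-equal step.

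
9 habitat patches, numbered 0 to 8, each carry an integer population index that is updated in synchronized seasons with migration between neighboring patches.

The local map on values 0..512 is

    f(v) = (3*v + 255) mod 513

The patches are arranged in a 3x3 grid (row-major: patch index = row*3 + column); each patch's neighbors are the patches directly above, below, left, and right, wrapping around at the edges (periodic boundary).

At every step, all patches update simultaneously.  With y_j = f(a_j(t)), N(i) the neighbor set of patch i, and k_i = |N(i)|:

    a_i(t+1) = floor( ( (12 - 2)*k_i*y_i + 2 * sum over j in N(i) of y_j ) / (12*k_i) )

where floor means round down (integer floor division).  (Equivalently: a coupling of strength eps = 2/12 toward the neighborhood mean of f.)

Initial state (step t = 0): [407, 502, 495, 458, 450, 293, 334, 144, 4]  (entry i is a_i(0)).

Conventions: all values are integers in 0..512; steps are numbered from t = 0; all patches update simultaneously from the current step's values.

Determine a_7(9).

Answer: a_7(9) = 194

Derivation:
t=0: [407, 502, 495, 458, 450, 293, 334, 144, 4]
t=1: [406, 222, 211, 110, 79, 116, 233, 177, 252]
t=2: [426, 406, 372, 121, 445, 134, 421, 304, 464]
t=3: [480, 416, 337, 137, 77, 145, 445, 163, 136]
t=4: [168, 443, 240, 163, 448, 190, 71, 241, 154]
t=5: [255, 88, 418, 237, 93, 299, 437, 419, 241]
t=6: [462, 67, 448, 405, 62, 164, 102, 426, 434]
t=7: [127, 426, 83, 404, 435, 235, 84, 462, 50]
t=8: [184, 453, 481, 413, 79, 429, 467, 145, 402]
t=9: [279, 109, 166, 427, 440, 67, 154, 194, 381]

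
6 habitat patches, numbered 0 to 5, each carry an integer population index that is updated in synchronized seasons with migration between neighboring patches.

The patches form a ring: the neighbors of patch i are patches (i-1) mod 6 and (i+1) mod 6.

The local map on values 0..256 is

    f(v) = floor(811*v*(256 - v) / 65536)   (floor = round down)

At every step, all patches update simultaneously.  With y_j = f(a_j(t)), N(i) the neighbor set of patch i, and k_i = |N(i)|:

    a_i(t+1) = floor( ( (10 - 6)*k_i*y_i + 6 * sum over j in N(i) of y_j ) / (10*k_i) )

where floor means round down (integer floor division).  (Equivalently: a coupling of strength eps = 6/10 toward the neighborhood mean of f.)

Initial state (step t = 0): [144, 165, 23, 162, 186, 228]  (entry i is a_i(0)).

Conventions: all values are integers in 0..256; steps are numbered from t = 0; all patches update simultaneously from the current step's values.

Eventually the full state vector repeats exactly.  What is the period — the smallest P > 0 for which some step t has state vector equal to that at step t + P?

Simulating step by step:
t=0: [144, 165, 23, 162, 186, 228]
t=1: [158, 153, 138, 143, 144, 139]
t=2: [195, 195, 198, 199, 199, 197]
t=3: [145, 145, 142, 140, 140, 143]
t=4: [199, 199, 199, 200, 199, 199]
t=5: [140, 140, 139, 139, 139, 140]
t=6: [200, 200, 200, 201, 200, 200]
t=7: [138, 138, 137, 137, 137, 138]
t=8: [201, 201, 201, 201, 201, 201]
t=9: [136, 136, 136, 136, 136, 136]
t=10: [201, 201, 201, 201, 201, 201]

Answer: 2
Key observation: The state at step 8, [201, 201, 201, 201, 201, 201], reappears at step 10 — and no state repeats earlier — so the cycle the system enters has period 2.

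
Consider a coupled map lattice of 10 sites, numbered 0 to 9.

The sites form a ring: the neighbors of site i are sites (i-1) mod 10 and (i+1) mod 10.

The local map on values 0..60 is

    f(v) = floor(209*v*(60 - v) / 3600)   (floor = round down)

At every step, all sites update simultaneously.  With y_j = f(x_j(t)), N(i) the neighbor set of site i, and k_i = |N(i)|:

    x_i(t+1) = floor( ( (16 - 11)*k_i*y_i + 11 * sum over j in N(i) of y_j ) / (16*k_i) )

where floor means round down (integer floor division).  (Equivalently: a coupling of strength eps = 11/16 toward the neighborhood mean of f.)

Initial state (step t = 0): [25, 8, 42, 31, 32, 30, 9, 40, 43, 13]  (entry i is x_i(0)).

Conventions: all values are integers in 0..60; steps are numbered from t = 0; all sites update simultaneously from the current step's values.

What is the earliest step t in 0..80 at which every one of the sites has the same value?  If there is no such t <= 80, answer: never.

Simulating step by step:
t=0: [25, 8, 42, 31, 32, 30, 9, 40, 43, 13]  (not all equal)
t=1: [35, 39, 39, 48, 52, 43, 41, 37, 40, 42]  (not all equal)
t=2: [46, 48, 42, 34, 33, 36, 45, 46, 46, 46]  (not all equal)
t=3: [35, 37, 42, 48, 50, 46, 42, 37, 37, 37]  (not all equal)
t=4: [49, 47, 41, 35, 33, 36, 43, 46, 49, 49]  (not all equal)
t=5: [32, 37, 43, 48, 50, 47, 43, 36, 33, 31]  (not all equal)
t=6: [50, 47, 41, 34, 32, 35, 42, 47, 51, 51]  (not all equal)
t=7: [30, 36, 43, 49, 50, 48, 42, 34, 29, 27]  (not all equal)
t=8: [50, 47, 40, 34, 31, 35, 42, 48, 51, 51]  (not all equal)
t=9: [30, 36, 43, 49, 50, 48, 41, 34, 28, 27]  (not all equal)
t=10: [50, 47, 40, 34, 31, 35, 42, 49, 51, 51]  (not all equal)
t=11: [30, 36, 43, 49, 50, 48, 41, 33, 27, 27]  (not all equal)
t=12: [50, 47, 40, 34, 31, 35, 42, 48, 51, 51]  (not all equal)

Answer: never
Key observation: The state at step 8 reappears at step 12 — the system is in a cycle of period 4 from step 8 on.  No step 0..12 is synchronized, and the cycle repeats forever, so no step up to 80 (or ever) has all sites equal.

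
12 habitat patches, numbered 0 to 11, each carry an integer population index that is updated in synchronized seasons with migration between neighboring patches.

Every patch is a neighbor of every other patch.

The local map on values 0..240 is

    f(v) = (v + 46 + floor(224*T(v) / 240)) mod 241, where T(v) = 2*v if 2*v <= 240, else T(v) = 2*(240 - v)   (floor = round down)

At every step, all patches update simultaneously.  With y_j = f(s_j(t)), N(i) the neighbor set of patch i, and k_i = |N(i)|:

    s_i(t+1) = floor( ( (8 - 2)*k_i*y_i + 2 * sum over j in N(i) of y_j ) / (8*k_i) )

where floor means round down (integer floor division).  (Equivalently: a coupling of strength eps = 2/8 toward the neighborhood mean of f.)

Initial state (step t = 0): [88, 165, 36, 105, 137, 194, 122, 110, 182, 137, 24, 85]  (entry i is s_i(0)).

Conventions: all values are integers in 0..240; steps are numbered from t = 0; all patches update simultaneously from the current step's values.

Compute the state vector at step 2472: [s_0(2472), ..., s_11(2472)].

Answer: [135, 135, 135, 135, 135, 135, 135, 135, 135, 135, 135, 135]
Key observation: The state at step 17, [136, 136, 136, 136, 136, 136, 136, 136, 136, 136, 136, 136], reappears at step 19: the system is in a cycle of period 2 from step 17 on.  Therefore the state at step 2472 equals the state at step 17 + ((2472 - 17) mod 2) = 18, which is [135, 135, 135, 135, 135, 135, 135, 135, 135, 135, 135, 135].

Derivation:
t=0: [88, 165, 36, 105, 137, 194, 122, 110, 182, 137, 24, 85]
t=1: [70, 109, 137, 106, 126, 90, 136, 116, 98, 126, 112, 64]
t=2: [36, 117, 129, 110, 136, 78, 130, 132, 94, 136, 124, 198]
t=3: [140, 134, 134, 119, 130, 52, 134, 132, 86, 130, 137, 91]
t=4: [130, 134, 134, 141, 137, 177, 134, 135, 72, 137, 132, 82]
t=5: [132, 130, 130, 125, 128, 103, 130, 130, 39, 128, 131, 60]
t=6: [139, 141, 141, 144, 142, 112, 141, 141, 153, 142, 140, 198]
t=7: [130, 128, 128, 127, 127, 125, 128, 128, 121, 127, 129, 92]
t=8: [138, 140, 140, 140, 140, 141, 140, 140, 144, 140, 139, 86]
t=9: [130, 129, 129, 129, 129, 128, 129, 129, 126, 129, 129, 70]
t=10: [137, 137, 137, 137, 137, 138, 137, 137, 139, 137, 137, 39]
t=11: [134, 134, 134, 134, 134, 133, 134, 134, 133, 134, 134, 151]
t=12: [135, 135, 135, 135, 135, 136, 135, 135, 136, 135, 135, 125]
t=13: [136, 136, 136, 136, 136, 135, 136, 136, 135, 136, 136, 141]
t=14: [134, 134, 134, 134, 134, 135, 134, 134, 135, 134, 134, 131]
t=15: [136, 136, 136, 136, 136, 136, 136, 136, 136, 136, 136, 138]
t=16: [134, 134, 134, 134, 134, 134, 134, 134, 134, 134, 134, 133]
t=17: [136, 136, 136, 136, 136, 136, 136, 136, 136, 136, 136, 136]
t=18: [135, 135, 135, 135, 135, 135, 135, 135, 135, 135, 135, 135]
t=19: [136, 136, 136, 136, 136, 136, 136, 136, 136, 136, 136, 136]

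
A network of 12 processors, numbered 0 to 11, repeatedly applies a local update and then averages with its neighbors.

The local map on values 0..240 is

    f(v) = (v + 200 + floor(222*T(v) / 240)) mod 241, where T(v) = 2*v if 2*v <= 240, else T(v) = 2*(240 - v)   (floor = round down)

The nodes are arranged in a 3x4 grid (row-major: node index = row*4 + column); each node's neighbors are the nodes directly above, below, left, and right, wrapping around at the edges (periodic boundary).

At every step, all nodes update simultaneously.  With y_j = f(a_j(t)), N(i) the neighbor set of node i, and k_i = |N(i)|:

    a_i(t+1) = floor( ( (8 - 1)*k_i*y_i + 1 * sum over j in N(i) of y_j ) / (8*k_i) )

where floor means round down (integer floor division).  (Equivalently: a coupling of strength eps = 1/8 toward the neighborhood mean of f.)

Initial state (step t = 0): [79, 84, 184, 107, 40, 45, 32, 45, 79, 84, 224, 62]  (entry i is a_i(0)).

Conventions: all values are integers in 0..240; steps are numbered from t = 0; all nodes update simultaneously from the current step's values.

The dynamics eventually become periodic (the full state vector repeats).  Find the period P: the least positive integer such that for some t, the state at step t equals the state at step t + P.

Answer: 2
Key observation: The state at step 21, [218, 217, 217, 217, 218, 217, 217, 217, 218, 218, 217, 218], reappears at step 23 — and no state repeats earlier — so the cycle the system enters has period 2.

Derivation:
t=0: [79, 84, 184, 107, 40, 45, 32, 45, 79, 84, 224, 62]
t=1: [175, 188, 19, 32, 80, 92, 55, 84, 179, 194, 197, 133]
t=2: [19, 16, 23, 52, 177, 210, 121, 185, 23, 222, 218, 57]
t=3: [15, 18, 33, 98, 17, 205, 66, 12, 32, 201, 202, 116]
t=4: [10, 24, 65, 218, 22, 211, 151, 218, 52, 219, 217, 65]
t=5: [211, 48, 141, 212, 42, 204, 53, 202, 112, 206, 207, 149]
t=6: [208, 105, 57, 210, 90, 216, 119, 216, 49, 217, 211, 53]
t=7: [215, 39, 122, 217, 211, 207, 74, 210, 109, 208, 210, 120]
t=8: [209, 84, 72, 208, 216, 220, 170, 216, 47, 214, 212, 74]
t=9: [219, 199, 164, 222, 215, 209, 40, 211, 106, 216, 212, 171]
t=10: [210, 225, 42, 202, 213, 220, 85, 211, 38, 213, 204, 35]
t=11: [218, 207, 95, 220, 216, 215, 199, 217, 81, 215, 217, 74]
t=12: [216, 226, 228, 215, 218, 220, 231, 216, 191, 219, 217, 174]
t=13: [219, 210, 209, 213, 217, 215, 207, 212, 230, 216, 210, 40]
t=14: [216, 223, 224, 216, 217, 220, 226, 217, 203, 218, 219, 91]
t=15: [219, 213, 212, 218, 218, 215, 210, 217, 228, 217, 215, 218]
t=16: [216, 220, 221, 217, 216, 220, 223, 218, 210, 217, 220, 216]
t=17: [219, 216, 215, 217, 219, 216, 213, 217, 223, 218, 216, 218]
t=18: [216, 218, 219, 217, 216, 218, 220, 218, 213, 217, 218, 217]
t=19: [218, 217, 216, 217, 218, 217, 216, 217, 220, 218, 217, 218]
t=20: [217, 217, 218, 217, 217, 217, 218, 217, 216, 217, 218, 217]
t=21: [218, 217, 217, 217, 218, 217, 217, 217, 218, 218, 217, 218]
t=22: [217, 217, 218, 217, 217, 217, 218, 217, 217, 217, 217, 217]
t=23: [218, 217, 217, 217, 218, 217, 217, 217, 218, 218, 217, 218]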